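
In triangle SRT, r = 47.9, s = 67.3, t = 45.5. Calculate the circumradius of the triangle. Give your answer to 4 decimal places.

By the law of cosines, cos S = (r² + t² − s²) / (2·r·t) ≈ -0.03777, so ∠S ≈ 1.6086 rad.
Circumradius = s/(2 sin S) ≈ 33.674.

33.6740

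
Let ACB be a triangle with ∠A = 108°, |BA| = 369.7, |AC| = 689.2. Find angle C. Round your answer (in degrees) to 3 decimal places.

∠C ≈ 23.635°

By the law of cosines, |CB|² = |BA|² + |AC|² − 2·|BA|·|AC|·cos A = 7.6915e+05, so |CB| ≈ 877.01.
Law of cosines again: cos C = (|AC|² + |CB|² − |BA|²)/(2·|AC|·|CB|) ≈ 0.91612, so ∠C ≈ 23.64°.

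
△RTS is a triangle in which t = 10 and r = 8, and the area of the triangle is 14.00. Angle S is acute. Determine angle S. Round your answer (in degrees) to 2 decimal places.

20.49

From area = ½·r·t·sin S, we get sin S = 2·area/(r·t) ≈ 0.35000.
Taking the acute solution, ∠S ≈ 20.49°.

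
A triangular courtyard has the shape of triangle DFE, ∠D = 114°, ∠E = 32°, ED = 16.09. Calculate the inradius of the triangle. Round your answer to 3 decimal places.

r ≈ 3.889

The third angle is ∠F = 180° − ∠E − ∠D = 34.00°.
Law of sines: FE = ED·sin D/sin F ≈ 26.286.
Law of sines: DF = ED·sin E/sin F ≈ 15.248.
Area = ½·ED·FE·sin E ≈ 112.06.
Semiperimeter s = (26.286+16.09+15.248)/2 = 28.812.
Inradius = area/s = 112.06/28.812 ≈ 3.8895.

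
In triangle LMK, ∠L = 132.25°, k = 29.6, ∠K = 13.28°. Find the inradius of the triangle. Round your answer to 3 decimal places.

r ≈ 8.074

The third angle is ∠M = 180° − ∠K − ∠L = 34.47°.
Law of sines: l = k·sin L/sin K ≈ 95.383.
Law of sines: m = k·sin M/sin K ≈ 72.93.
Area = ½·k·l·sin M ≈ 798.97.
Semiperimeter s = (95.383+72.93+29.6)/2 = 98.957.
Inradius = area/s = 798.97/98.957 ≈ 8.0739.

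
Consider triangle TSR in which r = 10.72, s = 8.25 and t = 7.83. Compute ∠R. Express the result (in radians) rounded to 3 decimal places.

1.459

By the law of cosines, cos R = (t² + s² − r²) / (2·t·s) ≈ 0.11187, so ∠R ≈ 1.459 rad.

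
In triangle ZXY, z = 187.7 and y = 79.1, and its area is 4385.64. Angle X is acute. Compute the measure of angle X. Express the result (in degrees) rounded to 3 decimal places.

36.212

From area = ½·y·z·sin X, we get sin X = 2·area/(y·z) ≈ 0.59078.
Taking the acute solution, ∠X ≈ 36.21°.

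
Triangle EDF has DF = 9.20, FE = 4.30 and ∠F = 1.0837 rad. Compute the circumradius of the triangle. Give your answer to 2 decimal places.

By the law of cosines, ED² = DF² + FE² − 2·DF·FE·cos F = 66.097, so ED ≈ 8.13.
Area = ½·DF·FE·sin F ≈ 17.48.
Circumradius = ED/(2 sin F) ≈ 4.6.

4.60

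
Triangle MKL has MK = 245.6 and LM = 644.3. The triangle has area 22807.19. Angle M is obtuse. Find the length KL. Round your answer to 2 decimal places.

882.32

From area = ½·LM·MK·sin M, we get sin M = 2·area/(LM·MK) ≈ 0.28826.
Taking the obtuse solution, ∠M ≈ 163.25°.
Law of cosines then gives KL ≈ 882.32.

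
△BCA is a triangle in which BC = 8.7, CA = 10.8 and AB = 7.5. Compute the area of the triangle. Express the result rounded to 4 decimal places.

Semiperimeter s = (10.8 + 7.5 + 8.7)/2 = 13.5.
Heron's formula: area = √(13.5·2.7·6·4.8) ≈ 32.4.

area ≈ 32.4000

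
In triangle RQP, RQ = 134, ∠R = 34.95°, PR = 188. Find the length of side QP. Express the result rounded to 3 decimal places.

By the law of cosines, QP² = PR² + RQ² − 2·PR·RQ·cos R = 12003, so QP ≈ 109.56.

109.557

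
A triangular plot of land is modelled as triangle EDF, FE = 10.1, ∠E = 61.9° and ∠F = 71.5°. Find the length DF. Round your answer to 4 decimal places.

The third angle is ∠D = 180° − ∠F − ∠E = 46.60°.
Law of sines: DF = FE·sin E/sin D ≈ 12.262.

12.2623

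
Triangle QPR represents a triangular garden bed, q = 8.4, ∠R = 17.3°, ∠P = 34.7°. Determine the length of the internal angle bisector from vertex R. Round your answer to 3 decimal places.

The third angle is ∠Q = 180° − ∠P − ∠R = 128.00°.
Law of sines: p = q·sin P/sin Q ≈ 6.0684.
Law of sines: r = q·sin R/sin Q ≈ 3.1699.
The bisector from R has length 2·q·p·cos(∠R/2)/(q+p) ≈ 6.9662.

t_R ≈ 6.966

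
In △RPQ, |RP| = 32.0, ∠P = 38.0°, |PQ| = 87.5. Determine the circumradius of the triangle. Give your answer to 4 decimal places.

53.0529

By the law of cosines, |QR|² = |RP|² + |PQ|² − 2·|RP|·|PQ|·cos P = 4267.4, so |QR| ≈ 65.325.
Area = ½·|RP|·|PQ|·sin P ≈ 861.93.
Circumradius = |QR|/(2 sin P) ≈ 53.053.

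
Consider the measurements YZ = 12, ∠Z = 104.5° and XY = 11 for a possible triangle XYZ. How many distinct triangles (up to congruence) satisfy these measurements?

0

YZ·sin Z = 12·sin(104.5°) ≈ 11.62.
Since ∠Z is not acute, a triangle exists only if XY > YZ; here XY ≤ YZ, so there is no triangle.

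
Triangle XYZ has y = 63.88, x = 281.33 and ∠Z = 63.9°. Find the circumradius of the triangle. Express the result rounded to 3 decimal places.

144.563

By the law of cosines, z² = x² + y² − 2·x·y·cos Z = 67415, so z ≈ 259.64.
Area = ½·x·y·sin Z ≈ 8069.4.
Circumradius = z/(2 sin Z) ≈ 144.56.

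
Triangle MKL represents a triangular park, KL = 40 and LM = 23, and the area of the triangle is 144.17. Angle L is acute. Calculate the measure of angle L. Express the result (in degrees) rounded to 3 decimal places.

18.265

From area = ½·KL·LM·sin L, we get sin L = 2·area/(KL·LM) ≈ 0.31341.
Taking the acute solution, ∠L ≈ 18.27°.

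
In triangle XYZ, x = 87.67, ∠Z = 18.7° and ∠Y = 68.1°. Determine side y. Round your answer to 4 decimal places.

The third angle is ∠X = 180° − ∠Y − ∠Z = 93.20°.
Law of sines: y = x·sin Y/sin X ≈ 81.47.

81.4704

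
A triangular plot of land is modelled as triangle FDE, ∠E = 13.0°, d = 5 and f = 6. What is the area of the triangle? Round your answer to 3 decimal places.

area ≈ 3.374

Area = ½·f·d·sin E ≈ 3.3743.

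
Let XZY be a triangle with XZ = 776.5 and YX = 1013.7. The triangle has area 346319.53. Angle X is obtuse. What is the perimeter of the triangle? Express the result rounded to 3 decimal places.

perimeter ≈ 3332.418

From area = ½·YX·XZ·sin X, we get sin X = 2·area/(YX·XZ) ≈ 0.87995.
Taking the obtuse solution, ∠X ≈ 118.36°.
Law of cosines then gives ZY ≈ 1542.2.
Perimeter = 1542.2 + 1013.7 + 776.5 = 3332.4.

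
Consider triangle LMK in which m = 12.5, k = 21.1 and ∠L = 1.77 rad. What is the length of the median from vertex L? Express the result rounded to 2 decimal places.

11.15

By the law of cosines, l² = m² + k² − 2·m·k·cos L = 705.85, so l ≈ 26.568.
Median from L: ½√(2·m² + 2·k² − l²) ≈ 11.148.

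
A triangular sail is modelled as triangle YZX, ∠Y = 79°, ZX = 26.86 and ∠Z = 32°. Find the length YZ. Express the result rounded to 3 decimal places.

The third angle is ∠X = 180° − ∠Y − ∠Z = 69.00°.
Law of sines: YZ = ZX·sin X/sin Y ≈ 25.545.

25.545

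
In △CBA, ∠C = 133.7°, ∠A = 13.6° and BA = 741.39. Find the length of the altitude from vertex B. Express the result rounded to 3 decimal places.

h_B ≈ 174.332

The third angle is ∠B = 180° − ∠A − ∠C = 32.70°.
Law of sines: AC = BA·sin B/sin C ≈ 554.01.
Law of sines: CB = BA·sin A/sin C ≈ 241.13.
Area = ½·BA·AC·sin A ≈ 48291.
The altitude from B has length 2·area/AC ≈ 174.33.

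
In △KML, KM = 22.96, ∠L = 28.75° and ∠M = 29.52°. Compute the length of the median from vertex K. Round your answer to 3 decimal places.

m_K ≈ 11.318

The third angle is ∠K = 180° − ∠M − ∠L = 121.73°.
Law of sines: ML = KM·sin K/sin L ≈ 40.6.
Law of sines: LK = KM·sin M/sin L ≈ 23.52.
Median from K: ½√(2·LK² + 2·KM² − ML²) ≈ 11.318.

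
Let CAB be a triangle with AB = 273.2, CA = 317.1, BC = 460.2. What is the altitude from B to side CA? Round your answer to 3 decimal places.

Semiperimeter s = (273.2 + 460.2 + 317.1)/2 = 525.25.
Heron's formula: area = √(525.25·252.05·65.05·208.15) ≈ 42339.
The altitude from B has length 2·area/CA ≈ 267.04.

h_B ≈ 267.037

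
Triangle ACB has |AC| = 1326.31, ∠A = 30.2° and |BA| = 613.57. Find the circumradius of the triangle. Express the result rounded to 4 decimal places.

848.6309

By the law of cosines, |CB|² = |BA|² + |AC|² − 2·|BA|·|AC|·cos A = 7.289e+05, so |CB| ≈ 853.76.
Area = ½·|BA|·|AC|·sin A ≈ 2.0467e+05.
Circumradius = |CB|/(2 sin A) ≈ 848.63.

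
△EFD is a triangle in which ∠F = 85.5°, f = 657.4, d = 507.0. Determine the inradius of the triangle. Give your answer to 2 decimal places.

Law of sines: sin D = d·sin F/f ≈ 0.76884.
Since f ≥ d, only the acute value applies: ∠D ≈ 50.25°.
Then ∠E = 180° − ∠F − ∠D ≈ 44.25°.
Law of sines gives e = f·sin E/sin F ≈ 460.15.
Area = ½·f·d·sin E ≈ 1.1629e+05.
Semiperimeter s = (460.15+657.4+507)/2 = 812.27.
Inradius = area/s = 1.1629e+05/812.27 ≈ 143.16.

r ≈ 143.16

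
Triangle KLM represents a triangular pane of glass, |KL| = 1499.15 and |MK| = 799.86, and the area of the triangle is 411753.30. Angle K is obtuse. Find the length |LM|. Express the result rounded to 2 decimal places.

2151.85

From area = ½·|MK|·|KL|·sin K, we get sin K = 2·area/(|MK|·|KL|) ≈ 0.68676.
Taking the obtuse solution, ∠K ≈ 136.63°.
Law of cosines then gives |LM| ≈ 2151.8.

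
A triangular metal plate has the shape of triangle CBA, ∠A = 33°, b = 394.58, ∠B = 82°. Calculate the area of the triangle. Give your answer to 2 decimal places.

The third angle is ∠C = 180° − ∠B − ∠A = 65.00°.
Law of sines: c = b·sin C/sin B ≈ 361.13.
Law of sines: a = b·sin A/sin B ≈ 217.02.
Area = ½·b·c·sin A ≈ 38804.

area ≈ 38803.58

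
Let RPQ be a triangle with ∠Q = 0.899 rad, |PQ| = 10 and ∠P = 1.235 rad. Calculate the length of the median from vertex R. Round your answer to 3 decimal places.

The third angle is ∠R = π − ∠P − ∠Q = 1.008 rad.
Law of sines: |QR| = |PQ|·sin P/sin R ≈ 11.166.
Law of sines: |RP| = |PQ|·sin Q/sin R ≈ 9.2568.
Median from R: ½√(2·|QR|² + 2·|RP|² − |PQ|²) ≈ 8.9546.

m_R ≈ 8.955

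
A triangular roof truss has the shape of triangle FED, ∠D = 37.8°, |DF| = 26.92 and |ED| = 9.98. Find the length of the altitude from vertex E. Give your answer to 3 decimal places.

By the law of cosines, |FE|² = |ED|² + |DF|² − 2·|ED|·|DF|·cos D = 399.72, so |FE| ≈ 19.993.
Area = ½·|ED|·|DF|·sin D ≈ 82.332.
The altitude from E has length 2·area/|DF| ≈ 6.1168.

h_E ≈ 6.117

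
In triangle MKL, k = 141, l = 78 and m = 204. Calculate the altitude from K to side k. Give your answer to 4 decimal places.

54.8065

Semiperimeter s = (204 + 141 + 78)/2 = 211.5.
Heron's formula: area = √(211.5·7.5·70.5·133.5) ≈ 3863.9.
The altitude from K has length 2·area/k ≈ 54.806.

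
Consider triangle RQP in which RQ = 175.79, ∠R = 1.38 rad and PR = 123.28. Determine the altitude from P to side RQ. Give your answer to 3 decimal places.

h_P ≈ 121.043

By the law of cosines, QP² = PR² + RQ² − 2·PR·RQ·cos R = 37881, so QP ≈ 194.63.
Area = ½·PR·RQ·sin R ≈ 10639.
The altitude from P has length 2·area/RQ ≈ 121.04.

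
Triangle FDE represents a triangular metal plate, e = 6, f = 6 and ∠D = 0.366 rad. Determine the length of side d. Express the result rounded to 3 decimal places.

2.184

By the law of cosines, d² = e² + f² − 2·e·f·cos D = 4.7688, so d ≈ 2.1838.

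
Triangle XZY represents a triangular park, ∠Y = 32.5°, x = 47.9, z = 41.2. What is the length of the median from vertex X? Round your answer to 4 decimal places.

By the law of cosines, y² = x² + z² − 2·x·z·cos Y = 663.02, so y ≈ 25.749.
Median from X: ½√(2·z² + 2·y² − x²) ≈ 24.63.

m_X ≈ 24.6298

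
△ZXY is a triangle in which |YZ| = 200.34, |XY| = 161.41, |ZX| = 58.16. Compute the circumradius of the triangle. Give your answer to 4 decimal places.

R ≈ 121.9056

By the law of cosines, cos Z = (|YZ|² + |ZX|² − |XY|²) / (2·|YZ|·|ZX|) ≈ 0.74948, so ∠Z ≈ 41.45°.
Circumradius = |XY|/(2 sin Z) ≈ 121.91.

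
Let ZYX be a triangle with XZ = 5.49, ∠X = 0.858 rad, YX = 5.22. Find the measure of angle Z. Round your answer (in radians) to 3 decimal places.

1.087

By the law of cosines, ZY² = YX² + XZ² − 2·YX·XZ·cos X = 19.907, so ZY ≈ 4.4617.
Law of cosines again: cos Z = (XZ² + ZY² − YX²)/(2·XZ·ZY) ≈ 0.46538, so ∠Z ≈ 1.087 rad.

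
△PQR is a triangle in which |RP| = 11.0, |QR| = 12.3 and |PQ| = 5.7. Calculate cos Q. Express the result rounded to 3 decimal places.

cos Q ≈ 0.448

By the law of cosines, cos Q = (|PQ|² + |QR|² − |RP|²) / (2·|PQ|·|QR|) ≈ 0.44773, so ∠Q ≈ 63.40°.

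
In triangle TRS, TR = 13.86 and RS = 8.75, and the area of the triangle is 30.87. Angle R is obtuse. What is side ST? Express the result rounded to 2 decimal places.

From area = ½·TR·RS·sin R, we get sin R = 2·area/(TR·RS) ≈ 0.50909.
Taking the obtuse solution, ∠R ≈ 149.40°.
Law of cosines then gives ST ≈ 21.85.

21.85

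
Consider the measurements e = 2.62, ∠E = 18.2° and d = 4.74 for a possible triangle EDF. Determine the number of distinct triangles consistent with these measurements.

d·sin E = 4.74·sin(18.2°) ≈ 1.48.
Since d sin E < e < d (1.48 < 2.62 < 4.74), two triangles exist.

2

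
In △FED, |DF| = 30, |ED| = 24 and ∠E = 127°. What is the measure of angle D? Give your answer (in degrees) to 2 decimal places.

Law of sines: sin F = |ED|·sin E/|DF| ≈ 0.63891.
Since |DF| ≥ |ED|, only the acute value applies: ∠F ≈ 39.71°.
Then ∠D = 180° − ∠E − ∠F ≈ 13.29°.

∠D ≈ 13.29°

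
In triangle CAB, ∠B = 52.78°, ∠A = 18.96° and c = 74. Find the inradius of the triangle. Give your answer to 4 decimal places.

r ≈ 9.2454

The third angle is ∠C = 180° − ∠A − ∠B = 108.26°.
Law of sines: a = c·sin A/sin C ≈ 25.318.
Law of sines: b = c·sin B/sin C ≈ 62.052.
Area = ½·c·a·sin B ≈ 745.97.
Semiperimeter s = (74+25.318+62.052)/2 = 80.685.
Inradius = area/s = 745.97/80.685 ≈ 9.2454.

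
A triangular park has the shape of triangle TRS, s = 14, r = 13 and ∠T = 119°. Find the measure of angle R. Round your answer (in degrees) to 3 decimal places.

∠R ≈ 29.250°

By the law of cosines, t² = r² + s² − 2·r·s·cos T = 541.47, so t ≈ 23.27.
Law of cosines again: cos R = (s² + t² − r²)/(2·s·t) ≈ 0.87249, so ∠R ≈ 29.25°.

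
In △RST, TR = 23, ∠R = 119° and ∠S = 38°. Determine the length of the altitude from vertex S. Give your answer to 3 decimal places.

The third angle is ∠T = 180° − ∠R − ∠S = 23.00°.
Law of sines: ST = TR·sin R/sin S ≈ 32.674.
Law of sines: RS = TR·sin T/sin S ≈ 14.597.
Area = ½·TR·ST·sin T ≈ 146.82.
The altitude from S has length 2·area/TR ≈ 12.767.

12.767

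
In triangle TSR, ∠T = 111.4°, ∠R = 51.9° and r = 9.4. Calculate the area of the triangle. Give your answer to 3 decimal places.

The third angle is ∠S = 180° − ∠R − ∠T = 16.70°.
Law of sines: t = r·sin T/sin R ≈ 11.122.
Law of sines: s = r·sin S/sin R ≈ 3.4325.
Area = ½·r·t·sin S ≈ 15.021.

area ≈ 15.021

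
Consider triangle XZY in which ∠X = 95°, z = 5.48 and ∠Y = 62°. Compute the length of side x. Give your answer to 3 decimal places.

13.972

The third angle is ∠Z = 180° − ∠Y − ∠X = 23.00°.
Law of sines: x = z·sin X/sin Z ≈ 13.972.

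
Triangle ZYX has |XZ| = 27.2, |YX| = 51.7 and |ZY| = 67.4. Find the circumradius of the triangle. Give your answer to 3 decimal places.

By the law of cosines, cos Z = (|XZ|² + |ZY|² − |YX|²) / (2·|XZ|·|ZY|) ≈ 0.71176, so ∠Z ≈ 44.62°.
Circumradius = |YX|/(2 sin Z) ≈ 36.801.

36.801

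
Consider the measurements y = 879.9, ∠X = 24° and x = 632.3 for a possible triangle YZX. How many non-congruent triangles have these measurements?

y·sin X = 879.9·sin(24°) ≈ 357.9.
Since y sin X < x < y (357.9 < 632.3 < 879.9), two triangles exist.

2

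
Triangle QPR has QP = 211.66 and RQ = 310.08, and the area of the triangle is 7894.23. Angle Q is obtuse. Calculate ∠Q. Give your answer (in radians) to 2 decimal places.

From area = ½·RQ·QP·sin Q, we get sin Q = 2·area/(RQ·QP) ≈ 0.24056.
Taking the obtuse solution, ∠Q ≈ 2.8986 rad.

∠Q ≈ 2.90 rad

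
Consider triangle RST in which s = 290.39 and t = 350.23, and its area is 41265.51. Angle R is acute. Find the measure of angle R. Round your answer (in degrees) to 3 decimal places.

54.242

From area = ½·s·t·sin R, we get sin R = 2·area/(s·t) ≈ 0.81149.
Taking the acute solution, ∠R ≈ 54.24°.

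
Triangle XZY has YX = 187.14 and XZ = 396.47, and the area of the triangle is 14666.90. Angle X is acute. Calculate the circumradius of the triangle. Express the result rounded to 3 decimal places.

From area = ½·YX·XZ·sin X, we get sin X = 2·area/(YX·XZ) ≈ 0.39536.
Taking the acute solution, ∠X ≈ 23.29°.
Law of cosines then gives ZY ≈ 236.45.
Circumradius = ZY/(2 sin X) ≈ 299.03.

299.033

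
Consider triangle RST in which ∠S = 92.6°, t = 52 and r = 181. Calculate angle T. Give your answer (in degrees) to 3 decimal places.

15.818

By the law of cosines, s² = t² + r² − 2·t·r·cos S = 36319, so s ≈ 190.58.
Law of cosines again: cos T = (r² + s² − t²)/(2·r·s) ≈ 0.96213, so ∠T ≈ 15.82°.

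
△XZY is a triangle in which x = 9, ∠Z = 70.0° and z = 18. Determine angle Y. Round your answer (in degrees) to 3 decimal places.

81.976

Law of sines: sin X = x·sin Z/z ≈ 0.46985.
Since z ≥ x, only the acute value applies: ∠X ≈ 28.02°.
Then ∠Y = 180° − ∠Z − ∠X ≈ 81.98°.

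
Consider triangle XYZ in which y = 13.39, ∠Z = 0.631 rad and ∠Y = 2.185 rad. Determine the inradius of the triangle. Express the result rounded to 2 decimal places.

The third angle is ∠X = π − ∠Y − ∠Z = 0.326 rad.
Law of sines: x = y·sin X/sin Y ≈ 5.2409.
Law of sines: z = y·sin Z/sin Y ≈ 9.6661.
Area = ½·y·x·sin Z ≈ 20.7.
Semiperimeter s = (5.2409+13.39+9.6661)/2 = 14.149.
Inradius = area/s = 20.7/14.149 ≈ 1.4631.

r ≈ 1.46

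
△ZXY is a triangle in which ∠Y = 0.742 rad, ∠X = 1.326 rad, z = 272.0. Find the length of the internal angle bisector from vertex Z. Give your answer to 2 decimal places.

The third angle is ∠Z = π − ∠X − ∠Y = 1.074 rad.
Law of sines: x = z·sin X/sin Z ≈ 300.24.
Law of sines: y = z·sin Y/sin Z ≈ 209.13.
The bisector from Z has length 2·x·y·cos(∠Z/2)/(x+y) ≈ 211.86.

t_Z ≈ 211.86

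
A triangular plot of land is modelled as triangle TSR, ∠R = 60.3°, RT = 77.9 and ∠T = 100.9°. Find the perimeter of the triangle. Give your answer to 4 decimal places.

perimeter ≈ 525.2358

The third angle is ∠S = 180° − ∠R − ∠T = 18.80°.
Law of sines: SR = RT·sin T/sin S ≈ 237.36.
Law of sines: TS = RT·sin R/sin S ≈ 209.97.
Semiperimeter s = (237.36+77.9+209.97)/2 = 262.62.
Perimeter = 237.36 + 77.9 + 209.97 = 525.24.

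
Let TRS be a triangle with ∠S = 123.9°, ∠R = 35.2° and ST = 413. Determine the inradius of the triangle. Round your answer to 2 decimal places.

The third angle is ∠T = 180° − ∠R − ∠S = 20.90°.
Law of sines: RS = ST·sin T/sin R ≈ 255.59.
Law of sines: TR = ST·sin S/sin R ≈ 594.68.
Area = ½·ST·RS·sin S ≈ 43808.
Semiperimeter s = (255.59+413+594.68)/2 = 631.64.
Inradius = area/s = 43808/631.64 ≈ 69.356.

69.36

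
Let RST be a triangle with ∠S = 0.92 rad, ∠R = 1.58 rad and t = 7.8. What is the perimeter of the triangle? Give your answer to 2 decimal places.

The third angle is ∠T = π − ∠R − ∠S = 0.642 rad.
Law of sines: r = t·sin R/sin T ≈ 13.033.
Law of sines: s = t·sin S/sin T ≈ 10.369.
Semiperimeter p = (13.033+10.369+7.8)/2 = 15.601.
Perimeter = 13.033 + 10.369 + 7.8 = 31.202.

31.20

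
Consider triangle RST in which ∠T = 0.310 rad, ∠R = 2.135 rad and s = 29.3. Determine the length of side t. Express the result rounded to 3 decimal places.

The third angle is ∠S = π − ∠T − ∠R = 0.697 rad.
Law of sines: t = s·sin T/sin S ≈ 13.931.

13.931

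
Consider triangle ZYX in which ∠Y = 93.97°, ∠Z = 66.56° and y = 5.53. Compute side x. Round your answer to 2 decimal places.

1.85

The third angle is ∠X = 180° − ∠Z − ∠Y = 19.47°.
Law of sines: x = y·sin X/sin Y ≈ 1.8477.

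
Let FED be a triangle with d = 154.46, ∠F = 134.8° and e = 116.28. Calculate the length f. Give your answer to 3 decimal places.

250.380

By the law of cosines, f² = e² + d² − 2·e·d·cos F = 62690, so f ≈ 250.38.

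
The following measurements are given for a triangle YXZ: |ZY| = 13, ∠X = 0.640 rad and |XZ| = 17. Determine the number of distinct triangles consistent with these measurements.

2

|XZ|·sin X = 17·sin(0.640 rad) ≈ 10.15.
Since |XZ| sin X < |ZY| < |XZ| (10.15 < 13 < 17), two triangles exist.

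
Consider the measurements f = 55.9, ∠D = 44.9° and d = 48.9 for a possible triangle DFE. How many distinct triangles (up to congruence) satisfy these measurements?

2

f·sin D = 55.9·sin(44.9°) ≈ 39.46.
Since f sin D < d < f (39.46 < 48.9 < 55.9), two triangles exist.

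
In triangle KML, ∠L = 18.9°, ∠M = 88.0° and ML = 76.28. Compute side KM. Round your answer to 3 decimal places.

25.824

The third angle is ∠K = 180° − ∠M − ∠L = 73.10°.
Law of sines: KM = ML·sin L/sin K ≈ 25.824.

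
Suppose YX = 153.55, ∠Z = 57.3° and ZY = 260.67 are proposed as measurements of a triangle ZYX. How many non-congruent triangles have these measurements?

0

ZY·sin Z = 260.67·sin(57.3°) ≈ 219.4.
Since YX = 153.55 < 219.4 = ZY sin Z, no triangle exists.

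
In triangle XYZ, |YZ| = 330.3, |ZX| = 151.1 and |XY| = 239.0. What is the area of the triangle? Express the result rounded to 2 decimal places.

Semiperimeter s = (330.3 + 151.1 + 239)/2 = 360.2.
Heron's formula: area = √(360.2·29.9·209.1·121.2) ≈ 16521.

area ≈ 16520.98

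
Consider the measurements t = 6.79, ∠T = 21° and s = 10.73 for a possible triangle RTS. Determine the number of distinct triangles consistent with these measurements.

s·sin T = 10.73·sin(21°) ≈ 3.845.
Since s sin T < t < s (3.845 < 6.79 < 10.73), two triangles exist.

2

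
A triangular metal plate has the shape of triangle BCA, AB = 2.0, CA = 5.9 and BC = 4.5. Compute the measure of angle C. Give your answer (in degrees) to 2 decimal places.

By the law of cosines, cos C = (BC² + CA² − AB²) / (2·BC·CA) ≈ 0.96158, so ∠C ≈ 15.93°.

∠C ≈ 15.93°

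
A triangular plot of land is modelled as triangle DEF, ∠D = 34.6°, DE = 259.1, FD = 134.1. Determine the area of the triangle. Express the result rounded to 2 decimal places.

Area = ½·FD·DE·sin D ≈ 9865.

9864.95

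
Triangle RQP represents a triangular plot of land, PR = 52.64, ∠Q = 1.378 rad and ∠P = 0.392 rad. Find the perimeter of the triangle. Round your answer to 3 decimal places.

perimeter ≈ 125.703

The third angle is ∠R = π − ∠Q − ∠P = 1.372 rad.
Law of sines: QP = PR·sin R/sin Q ≈ 52.573.
Law of sines: RQ = PR·sin P/sin Q ≈ 20.49.
Semiperimeter s = (52.573+52.64+20.49)/2 = 62.852.
Perimeter = 52.573 + 52.64 + 20.49 = 125.7.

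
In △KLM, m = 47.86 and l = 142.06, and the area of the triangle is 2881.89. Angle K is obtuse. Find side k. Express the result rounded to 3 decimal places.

From area = ½·l·m·sin K, we get sin K = 2·area/(l·m) ≈ 0.84774.
Taking the obtuse solution, ∠K ≈ 122.03°.
Law of cosines then gives k ≈ 172.29.

172.291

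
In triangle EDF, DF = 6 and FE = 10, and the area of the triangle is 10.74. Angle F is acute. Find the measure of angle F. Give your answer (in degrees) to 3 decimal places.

∠F ≈ 20.977°

From area = ½·DF·FE·sin F, we get sin F = 2·area/(DF·FE) ≈ 0.35800.
Taking the acute solution, ∠F ≈ 20.98°.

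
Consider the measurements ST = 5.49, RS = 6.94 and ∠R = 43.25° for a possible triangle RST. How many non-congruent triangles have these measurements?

RS·sin R = 6.94·sin(43.25°) ≈ 4.755.
Since RS sin R < ST < RS (4.755 < 5.49 < 6.94), two triangles exist.

2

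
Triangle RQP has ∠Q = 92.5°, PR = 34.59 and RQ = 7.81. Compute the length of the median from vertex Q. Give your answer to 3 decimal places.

Law of sines: sin P = RQ·sin Q/PR ≈ 0.22557.
Since PR ≥ RQ, only the acute value applies: ∠P ≈ 13.04°.
Then ∠R = 180° − ∠Q − ∠P ≈ 74.46°.
Law of sines gives QP = PR·sin R/sin Q ≈ 33.358.
Median from Q: ½√(2·RQ² + 2·QP² − PR²) ≈ 16.963.

m_Q ≈ 16.963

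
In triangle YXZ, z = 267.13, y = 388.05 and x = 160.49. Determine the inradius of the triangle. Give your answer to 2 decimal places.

Semiperimeter s = (388.05 + 160.49 + 267.13)/2 = 407.83.
Heron's formula: area = √(407.83·19.785·247.34·140.7) ≈ 16758.
Inradius = area/s = 16758/407.83 ≈ 41.09.

r ≈ 41.09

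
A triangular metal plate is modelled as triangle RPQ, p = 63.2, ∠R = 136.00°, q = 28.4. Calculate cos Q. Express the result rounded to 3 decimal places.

By the law of cosines, r² = p² + q² − 2·p·q·cos R = 7383.1, so r ≈ 85.925.
Law of cosines again: cos Q = (r² + p² − q²)/(2·r·p) ≈ 0.97329, so ∠Q ≈ 13.27°.

0.973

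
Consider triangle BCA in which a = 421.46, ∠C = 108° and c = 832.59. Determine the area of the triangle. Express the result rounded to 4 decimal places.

120152.4421

Law of sines: sin A = a·sin C/c ≈ 0.48143.
Since c ≥ a, only the acute value applies: ∠A ≈ 28.78°.
Then ∠B = 180° − ∠C − ∠A ≈ 43.22°.
Law of sines gives b = c·sin B/sin C ≈ 599.51.
Area = ½·c·a·sin B ≈ 1.2015e+05.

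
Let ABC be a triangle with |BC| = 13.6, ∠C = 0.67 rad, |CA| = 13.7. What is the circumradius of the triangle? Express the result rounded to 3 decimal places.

R ≈ 7.227

By the law of cosines, |AB|² = |BC|² + |CA|² − 2·|BC|·|CA|·cos C = 80.567, so |AB| ≈ 8.9759.
Area = ½·|BC|·|CA|·sin C ≈ 57.851.
Circumradius = |AB|/(2 sin C) ≈ 7.2271.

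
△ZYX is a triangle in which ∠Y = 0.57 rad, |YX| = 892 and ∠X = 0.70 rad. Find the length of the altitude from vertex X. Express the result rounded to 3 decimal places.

The third angle is ∠Z = π − ∠Y − ∠X = 1.872 rad.
Law of sines: |XZ| = |YX|·sin Y/sin Z ≈ 503.98.
Law of sines: |ZY| = |YX|·sin X/sin Z ≈ 601.66.
Area = ½·|YX|·|XZ|·sin X ≈ 1.448e+05.
The altitude from X has length 2·area/|ZY| ≈ 481.35.

h_X ≈ 481.352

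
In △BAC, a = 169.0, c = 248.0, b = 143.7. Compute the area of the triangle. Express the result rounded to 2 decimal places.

11747.28

Semiperimeter s = (143.7 + 169 + 248)/2 = 280.35.
Heron's formula: area = √(280.35·136.65·111.35·32.35) ≈ 11747.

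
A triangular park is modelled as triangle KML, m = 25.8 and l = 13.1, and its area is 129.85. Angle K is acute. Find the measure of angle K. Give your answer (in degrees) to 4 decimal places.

From area = ½·m·l·sin K, we get sin K = 2·area/(m·l) ≈ 0.76839.
Taking the acute solution, ∠K ≈ 50.21°.

∠K ≈ 50.2094°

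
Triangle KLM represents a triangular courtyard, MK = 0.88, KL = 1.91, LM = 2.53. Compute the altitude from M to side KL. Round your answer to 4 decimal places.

Semiperimeter s = (2.53 + 0.88 + 1.91)/2 = 2.66.
Heron's formula: area = √(2.66·0.13·1.78·0.75) ≈ 0.67944.
The altitude from M has length 2·area/KL ≈ 0.71146.

h_M ≈ 0.7115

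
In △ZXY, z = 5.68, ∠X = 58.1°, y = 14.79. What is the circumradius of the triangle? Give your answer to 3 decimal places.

R ≈ 7.501

By the law of cosines, x² = y² + z² − 2·y·z·cos X = 162.22, so x ≈ 12.737.
Area = ½·y·z·sin X ≈ 35.66.
Circumradius = x/(2 sin X) ≈ 7.5012.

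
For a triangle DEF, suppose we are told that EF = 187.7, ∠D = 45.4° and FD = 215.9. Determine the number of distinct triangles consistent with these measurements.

2

FD·sin D = 215.9·sin(45.4°) ≈ 153.7.
Since FD sin D < EF < FD (153.7 < 187.7 < 215.9), two triangles exist.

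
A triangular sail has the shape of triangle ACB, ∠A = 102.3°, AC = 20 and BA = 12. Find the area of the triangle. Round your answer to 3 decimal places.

area ≈ 117.245

Area = ½·BA·AC·sin A ≈ 117.25.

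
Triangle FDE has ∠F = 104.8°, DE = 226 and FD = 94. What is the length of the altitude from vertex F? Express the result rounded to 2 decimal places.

Law of sines: sin E = FD·sin F/DE ≈ 0.40213.
Since DE ≥ FD, only the acute value applies: ∠E ≈ 23.71°.
Then ∠D = 180° − ∠F − ∠E ≈ 51.49°.
Law of sines gives EF = DE·sin D/sin F ≈ 182.91.
Area = ½·DE·FD·sin D ≈ 8311.5.
The altitude from F has length 2·area/DE ≈ 73.554.

73.55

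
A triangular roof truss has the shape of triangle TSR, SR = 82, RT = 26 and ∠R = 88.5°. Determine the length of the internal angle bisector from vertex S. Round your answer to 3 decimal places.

82.653

By the law of cosines, TS² = SR² + RT² − 2·SR·RT·cos R = 7288.4, so TS ≈ 85.372.
Law of cosines again: cos S = (TS² + SR² − RT²)/(2·TS·SR) ≈ 0.95253, so ∠S ≈ 17.72°.
The bisector from S has length 2·TS·SR·cos(∠S/2)/(TS+SR) ≈ 82.653.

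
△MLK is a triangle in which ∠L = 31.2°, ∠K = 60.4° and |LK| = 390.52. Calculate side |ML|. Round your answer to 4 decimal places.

The third angle is ∠M = 180° − ∠L − ∠K = 88.40°.
Law of sines: |ML| = |LK|·sin K/sin M ≈ 339.69.

339.6876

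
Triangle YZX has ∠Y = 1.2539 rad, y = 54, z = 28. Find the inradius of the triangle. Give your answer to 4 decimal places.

Law of sines: sin Z = z·sin Y/y ≈ 0.49270.
Since y ≥ z, only the acute value applies: ∠Z ≈ 0.5152 rad.
Then ∠X = π − ∠Y − ∠Z ≈ 1.3725 rad.
Law of sines gives x = y·sin X/sin Y ≈ 55.716.
Area = ½·y·z·sin X ≈ 741.19.
Semiperimeter s = (54+28+55.716)/2 = 68.858.
Inradius = area/s = 741.19/68.858 ≈ 10.764.

10.7640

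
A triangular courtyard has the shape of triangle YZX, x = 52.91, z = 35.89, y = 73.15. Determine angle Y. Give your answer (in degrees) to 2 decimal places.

By the law of cosines, cos Y = (z² + x² − y²) / (2·z·x) ≈ -0.33265, so ∠Y ≈ 109.43°.

109.43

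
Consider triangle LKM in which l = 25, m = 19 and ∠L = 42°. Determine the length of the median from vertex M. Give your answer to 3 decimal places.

Law of sines: sin M = m·sin L/l ≈ 0.50854.
Since l ≥ m, only the acute value applies: ∠M ≈ 30.57°.
Then ∠K = 180° − ∠L − ∠M ≈ 107.43°.
Law of sines gives k = l·sin K/sin L ≈ 35.646.
Median from M: ½√(2·l² + 2·k² − m²) ≈ 29.284.

29.284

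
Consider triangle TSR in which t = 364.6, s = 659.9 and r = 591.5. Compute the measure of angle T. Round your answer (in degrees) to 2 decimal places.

By the law of cosines, cos T = (s² + r² − t²) / (2·s·r) ≈ 0.83571, so ∠T ≈ 33.31°.

33.31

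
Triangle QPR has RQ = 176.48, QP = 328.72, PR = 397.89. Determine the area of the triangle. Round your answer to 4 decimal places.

28609.9218

Semiperimeter s = (397.89 + 176.48 + 328.72)/2 = 451.55.
Heron's formula: area = √(451.55·53.655·275.07·122.82) ≈ 28610.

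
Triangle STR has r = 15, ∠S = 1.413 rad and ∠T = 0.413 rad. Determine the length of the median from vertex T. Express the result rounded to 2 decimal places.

m_T ≈ 14.83

The third angle is ∠R = π − ∠S − ∠T = 1.316 rad.
Law of sines: s = r·sin S/sin R ≈ 15.309.
Law of sines: t = r·sin T/sin R ≈ 6.2219.
Median from T: ½√(2·r² + 2·s² − t²) ≈ 14.833.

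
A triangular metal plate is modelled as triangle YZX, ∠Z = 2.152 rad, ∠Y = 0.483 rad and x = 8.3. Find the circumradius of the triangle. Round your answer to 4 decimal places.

R ≈ 8.5532

The third angle is ∠X = π − ∠Y − ∠Z = 0.507 rad.
Law of sines: y = x·sin Y/sin X ≈ 7.9448.
Law of sines: z = x·sin Z/sin X ≈ 14.298.
Circumradius = x/(2 sin X) ≈ 8.5532.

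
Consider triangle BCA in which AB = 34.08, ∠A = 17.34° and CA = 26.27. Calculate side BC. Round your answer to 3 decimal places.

By the law of cosines, BC² = CA² + AB² − 2·CA·AB·cos A = 142.37, so BC ≈ 11.932.

11.932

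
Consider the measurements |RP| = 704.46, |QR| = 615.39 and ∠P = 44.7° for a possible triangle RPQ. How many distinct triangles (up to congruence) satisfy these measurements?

2

|RP|·sin P = 704.46·sin(44.7°) ≈ 495.5.
Since |RP| sin P < |QR| < |RP| (495.5 < 615.39 < 704.46), two triangles exist.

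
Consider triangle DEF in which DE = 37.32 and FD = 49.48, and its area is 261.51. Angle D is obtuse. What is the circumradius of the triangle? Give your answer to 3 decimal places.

151.684

From area = ½·FD·DE·sin D, we get sin D = 2·area/(FD·DE) ≈ 0.28324.
Taking the obtuse solution, ∠D ≈ 2.854 rad.
Law of cosines then gives EF ≈ 85.924.
Circumradius = EF/(2 sin D) ≈ 151.68.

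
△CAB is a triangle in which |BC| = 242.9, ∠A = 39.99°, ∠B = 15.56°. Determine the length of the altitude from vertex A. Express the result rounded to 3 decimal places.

h_A ≈ 83.606

The third angle is ∠C = 180° − ∠A − ∠B = 124.45°.
Law of sines: |AB| = |BC|·sin C/sin A ≈ 311.68.
Law of sines: |CA| = |BC|·sin B/sin A ≈ 101.39.
Area = ½·|BC|·|AB|·sin B ≈ 10154.
The altitude from A has length 2·area/|BC| ≈ 83.606.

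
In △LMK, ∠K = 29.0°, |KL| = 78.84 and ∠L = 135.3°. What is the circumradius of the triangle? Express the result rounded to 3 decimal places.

145.676

The third angle is ∠M = 180° − ∠K − ∠L = 15.70°.
Law of sines: |MK| = |KL|·sin L/sin M ≈ 204.94.
Law of sines: |LM| = |KL|·sin K/sin M ≈ 141.25.
Circumradius = |KL|/(2 sin M) ≈ 145.68.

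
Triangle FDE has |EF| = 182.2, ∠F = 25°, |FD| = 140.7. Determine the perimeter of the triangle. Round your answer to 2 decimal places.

perimeter ≈ 403.68

By the law of cosines, |DE|² = |EF|² + |FD|² − 2·|EF|·|FD|·cos F = 6526, so |DE| ≈ 80.783.
Semiperimeter s = (80.783+182.2+140.7)/2 = 201.84.
Perimeter = 80.783 + 182.2 + 140.7 = 403.68.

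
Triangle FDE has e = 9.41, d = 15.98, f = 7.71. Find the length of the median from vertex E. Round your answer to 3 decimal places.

m_E ≈ 11.630

Median from E: ½√(2·f² + 2·d² − e²) ≈ 11.63.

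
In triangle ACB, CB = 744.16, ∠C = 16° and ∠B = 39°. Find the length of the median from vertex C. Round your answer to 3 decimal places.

m_C ≈ 651.641

The third angle is ∠A = 180° − ∠C − ∠B = 125.00°.
Law of sines: BA = CB·sin C/sin A ≈ 250.4.
Law of sines: AC = CB·sin B/sin A ≈ 571.71.
Median from C: ½√(2·AC² + 2·CB² − BA²) ≈ 651.64.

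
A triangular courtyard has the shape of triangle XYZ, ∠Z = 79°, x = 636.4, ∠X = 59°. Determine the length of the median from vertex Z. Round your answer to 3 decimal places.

m_Z ≈ 439.449

The third angle is ∠Y = 180° − ∠Z − ∠X = 42.00°.
Law of sines: y = x·sin Y/sin X ≈ 496.79.
Law of sines: z = x·sin Z/sin X ≈ 728.8.
Median from Z: ½√(2·x² + 2·y² − z²) ≈ 439.45.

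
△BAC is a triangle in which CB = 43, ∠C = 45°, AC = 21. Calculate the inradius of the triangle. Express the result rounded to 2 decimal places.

By the law of cosines, BA² = AC² + CB² − 2·AC·CB·cos C = 1013, so BA ≈ 31.827.
Area = ½·AC·CB·sin C ≈ 319.26.
Semiperimeter s = (21+43+31.827)/2 = 47.914.
Inradius = area/s = 319.26/47.914 ≈ 6.6632.

r ≈ 6.66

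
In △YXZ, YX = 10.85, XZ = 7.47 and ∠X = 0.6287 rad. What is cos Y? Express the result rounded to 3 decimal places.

By the law of cosines, ZY² = YX² + XZ² − 2·YX·XZ·cos X = 42.419, so ZY ≈ 6.513.
Law of cosines again: cos Y = (ZY² + YX² − XZ²)/(2·ZY·YX) ≈ 0.73827, so ∠Y ≈ 0.7403 rad.

0.738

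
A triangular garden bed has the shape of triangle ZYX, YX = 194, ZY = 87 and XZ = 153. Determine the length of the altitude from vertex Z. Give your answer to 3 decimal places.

66.433

Semiperimeter s = (194 + 153 + 87)/2 = 217.
Heron's formula: area = √(217·23·64·130) ≈ 6444.
The altitude from Z has length 2·area/YX ≈ 66.433.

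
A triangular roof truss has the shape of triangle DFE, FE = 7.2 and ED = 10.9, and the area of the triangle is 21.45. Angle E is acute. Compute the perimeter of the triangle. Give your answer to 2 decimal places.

From area = ½·FE·ED·sin E, we get sin E = 2·area/(FE·ED) ≈ 0.54664.
Taking the acute solution, ∠E ≈ 0.578 rad.
Law of cosines then gives DF ≈ 6.2623.
Perimeter = 7.2 + 10.9 + 6.2623 = 24.362.

perimeter ≈ 24.36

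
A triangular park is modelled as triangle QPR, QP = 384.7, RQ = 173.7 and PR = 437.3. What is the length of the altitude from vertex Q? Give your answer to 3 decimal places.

152.075

Semiperimeter s = (437.3 + 173.7 + 384.7)/2 = 497.85.
Heron's formula: area = √(497.85·60.55·324.15·113.15) ≈ 33251.
The altitude from Q has length 2·area/PR ≈ 152.07.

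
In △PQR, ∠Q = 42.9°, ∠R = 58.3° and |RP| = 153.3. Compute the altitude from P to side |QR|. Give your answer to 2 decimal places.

The third angle is ∠P = 180° − ∠Q − ∠R = 78.80°.
Law of sines: |QR| = |RP|·sin P/sin Q ≈ 220.91.
Law of sines: |PQ| = |RP|·sin R/sin Q ≈ 191.6.
Area = ½·|RP|·|QR|·sin R ≈ 14407.
The altitude from P has length 2·area/|QR| ≈ 130.43.

h_P ≈ 130.43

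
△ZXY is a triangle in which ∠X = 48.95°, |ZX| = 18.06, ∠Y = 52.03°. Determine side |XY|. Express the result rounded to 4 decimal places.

22.4897

The third angle is ∠Z = 180° − ∠X − ∠Y = 79.02°.
Law of sines: |XY| = |ZX|·sin Z/sin Y ≈ 22.49.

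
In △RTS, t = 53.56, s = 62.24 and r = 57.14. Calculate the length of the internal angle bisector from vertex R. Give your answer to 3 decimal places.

t_R ≈ 50.219

By the law of cosines, cos R = (t² + s² − r²) / (2·t·s) ≈ 0.52159, so ∠R ≈ 58.56°.
The bisector from R has length 2·t·s·cos(∠R/2)/(t+s) ≈ 50.219.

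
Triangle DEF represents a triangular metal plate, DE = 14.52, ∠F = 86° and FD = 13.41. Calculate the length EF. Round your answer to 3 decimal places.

6.581

Law of sines: sin E = FD·sin F/DE ≈ 0.92130.
Since DE ≥ FD, only the acute value applies: ∠E ≈ 67.12°.
Then ∠D = 180° − ∠F − ∠E ≈ 26.88°.
Law of sines gives EF = DE·sin D/sin F ≈ 6.5814.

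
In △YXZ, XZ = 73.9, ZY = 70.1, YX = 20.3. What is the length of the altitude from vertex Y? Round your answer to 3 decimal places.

19.234

Semiperimeter s = (73.9 + 70.1 + 20.3)/2 = 82.15.
Heron's formula: area = √(82.15·8.25·12.05·61.85) ≈ 710.71.
The altitude from Y has length 2·area/XZ ≈ 19.234.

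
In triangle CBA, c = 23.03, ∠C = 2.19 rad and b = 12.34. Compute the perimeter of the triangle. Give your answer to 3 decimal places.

48.930

Law of sines: sin B = b·sin C/c ≈ 0.43634.
Since c ≥ b, only the acute value applies: ∠B ≈ 0.452 rad.
Then ∠A = π − ∠C − ∠B ≈ 0.500 rad.
Law of sines gives a = c·sin A/sin C ≈ 13.56.
Semiperimeter s = (23.03+12.34+13.56)/2 = 24.465.
Perimeter = 23.03 + 12.34 + 13.56 = 48.93.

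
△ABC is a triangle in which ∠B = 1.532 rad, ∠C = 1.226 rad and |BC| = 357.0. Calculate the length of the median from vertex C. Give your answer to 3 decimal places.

The third angle is ∠A = π − ∠B − ∠C = 0.384 rad.
Law of sines: |CA| = |BC|·sin B/sin A ≈ 953.18.
Law of sines: |AB| = |BC|·sin C/sin A ≈ 897.75.
Median from C: ½√(2·|BC|² + 2·|CA|² − |AB|²) ≈ 562.59.

m_C ≈ 562.591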